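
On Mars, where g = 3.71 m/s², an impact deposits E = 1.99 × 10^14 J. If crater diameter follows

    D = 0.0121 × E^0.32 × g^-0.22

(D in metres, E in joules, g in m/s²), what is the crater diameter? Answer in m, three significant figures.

E^0.32 = (1.99 × 10^14)^0.32 = 3.764 × 10^4
g^-0.22 = 3.71^-0.22 = 0.7494
D = 0.0121 × 3.764 × 10^4 × 0.7494 = 341.3 m

D ≈ 341 m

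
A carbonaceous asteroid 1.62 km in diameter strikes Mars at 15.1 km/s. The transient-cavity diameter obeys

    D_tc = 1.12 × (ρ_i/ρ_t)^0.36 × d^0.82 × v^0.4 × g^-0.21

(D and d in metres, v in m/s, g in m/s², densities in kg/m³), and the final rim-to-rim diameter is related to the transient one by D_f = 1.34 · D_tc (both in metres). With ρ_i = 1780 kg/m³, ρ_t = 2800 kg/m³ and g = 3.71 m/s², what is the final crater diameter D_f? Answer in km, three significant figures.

In SI: d = 1620 m, v = 15100 m/s.
(ρ_i/ρ_t)^0.36 = (1780/2800)^0.36 = 0.8495
d^0.82 = 1620^0.82 = 428.4
v^0.4 = 15100^0.4 = 46.95
g^-0.21 = 3.71^-0.21 = 0.7593
D_tc = 1.12 × 0.8495 × 428.4 × 46.95 × 0.7593 = 14530 m
D_f = 1.34 × 14530 = 19470 m
     = 19.47 km

D_f ≈ 19.5 km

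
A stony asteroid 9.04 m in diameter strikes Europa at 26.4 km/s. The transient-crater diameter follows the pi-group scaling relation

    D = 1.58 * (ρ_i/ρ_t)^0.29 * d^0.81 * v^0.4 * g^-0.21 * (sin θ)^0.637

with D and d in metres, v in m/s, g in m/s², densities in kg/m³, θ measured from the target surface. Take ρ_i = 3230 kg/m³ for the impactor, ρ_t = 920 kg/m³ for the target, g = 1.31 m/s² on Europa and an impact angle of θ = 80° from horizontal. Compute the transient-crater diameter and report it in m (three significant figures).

In SI units: v = 26400 m/s.
(ρ_i/ρ_t)^0.29 = (3230/920)^0.29 = 1.439
d^0.81 = 9.04^0.81 = 5.950
v^0.4 = 26400^0.4 = 58.70
g^-0.21 = 1.31^-0.21 = 0.9449
(sin 80°)^0.637 = 0.9848^0.637 = 0.9903
D = 1.58 × 1.439 × 5.950 × 58.70 × 0.9449 × 0.9903 = 743.1 m

D ≈ 743 m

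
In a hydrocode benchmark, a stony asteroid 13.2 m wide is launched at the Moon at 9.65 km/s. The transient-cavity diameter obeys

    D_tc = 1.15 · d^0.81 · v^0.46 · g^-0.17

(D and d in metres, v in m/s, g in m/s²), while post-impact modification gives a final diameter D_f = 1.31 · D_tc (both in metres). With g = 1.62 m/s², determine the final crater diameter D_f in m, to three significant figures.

v = 9650 m/s.
d^0.81 = 13.2^0.81 = 8.085
v^0.46 = 9650^0.46 = 68.06
g^-0.17 = 1.62^-0.17 = 0.9213
D_tc = 1.15 × 8.085 × 68.06 × 0.9213 = 583.0 m
D_f = 1.31 × 583.0 = 763.7 m

D_f ≈ 764 m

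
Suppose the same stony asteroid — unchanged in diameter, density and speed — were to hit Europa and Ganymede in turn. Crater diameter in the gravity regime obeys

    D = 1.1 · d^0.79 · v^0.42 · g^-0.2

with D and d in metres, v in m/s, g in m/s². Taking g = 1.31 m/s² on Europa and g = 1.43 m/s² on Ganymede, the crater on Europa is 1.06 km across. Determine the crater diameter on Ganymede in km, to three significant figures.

All impactor-dependent factors cancel in the ratio, leaving D_Ganymede/D_Europa = (g_Ganymede/g_Europa)^-0.2.
(1.43/1.31)^-0.2 = 1.092^-0.2 = 0.9826
D_Ganymede = 0.9826 × 1.06 km = 1.04 km

D ≈ 1.04 km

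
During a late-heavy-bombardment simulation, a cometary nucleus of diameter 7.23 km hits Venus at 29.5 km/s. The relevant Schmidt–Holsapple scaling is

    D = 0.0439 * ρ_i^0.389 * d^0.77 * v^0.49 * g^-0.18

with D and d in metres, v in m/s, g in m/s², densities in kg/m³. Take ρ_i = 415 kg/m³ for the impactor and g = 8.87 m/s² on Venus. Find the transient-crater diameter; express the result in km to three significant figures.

D ≈ 44.9 km

In SI units: d = 7230 m, v = 29500 m/s.
ρ_i^0.389 = 415^0.389 = 10.43
d^0.77 = 7230^0.77 = 936.6
v^0.49 = 29500^0.49 = 155.0
g^-0.18 = 8.87^-0.18 = 0.6751
D = 0.0439 × 10.43 × 936.6 × 155.0 × 0.6751 = 44875 m
   = 44.87 km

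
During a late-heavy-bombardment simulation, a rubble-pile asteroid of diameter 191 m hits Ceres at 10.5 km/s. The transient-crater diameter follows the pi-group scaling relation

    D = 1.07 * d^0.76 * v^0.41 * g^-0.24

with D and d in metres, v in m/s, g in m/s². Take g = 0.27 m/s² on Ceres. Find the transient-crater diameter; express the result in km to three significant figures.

D ≈ 3.53 km

In SI units: v = 10500 m/s.
d^0.76 = 191^0.76 = 54.15
v^0.41 = 10500^0.41 = 44.53
g^-0.24 = 0.27^-0.24 = 1.369
D = 1.07 × 54.15 × 44.53 × 1.369 = 3532 m
   = 3.532 km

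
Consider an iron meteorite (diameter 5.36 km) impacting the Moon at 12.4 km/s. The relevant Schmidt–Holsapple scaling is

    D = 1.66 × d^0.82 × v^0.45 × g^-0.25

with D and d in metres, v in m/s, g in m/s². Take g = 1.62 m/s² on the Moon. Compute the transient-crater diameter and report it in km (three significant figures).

In SI units: d = 5360 m, v = 12400 m/s.
d^0.82 = 5360^0.82 = 1143
v^0.45 = 12400^0.45 = 69.51
g^-0.25 = 1.62^-0.25 = 0.8864
D = 1.66 × 1143 × 69.51 × 0.8864 = 1.169 × 10^5 m
   = 116.9 km

D ≈ 117 km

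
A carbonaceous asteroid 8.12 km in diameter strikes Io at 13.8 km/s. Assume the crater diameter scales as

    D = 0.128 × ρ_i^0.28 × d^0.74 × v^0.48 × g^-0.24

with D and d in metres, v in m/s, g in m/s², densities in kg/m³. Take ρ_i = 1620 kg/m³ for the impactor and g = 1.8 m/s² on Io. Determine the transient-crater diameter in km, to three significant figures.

D ≈ 66.8 km

In SI units: d = 8120 m, v = 13800 m/s.
ρ_i^0.28 = 1620^0.28 = 7.919
d^0.74 = 8120^0.74 = 781.8
v^0.48 = 13800^0.48 = 97.08
g^-0.24 = 1.8^-0.24 = 0.8684
D = 0.128 × 7.919 × 781.8 × 97.08 × 0.8684 = 66808 m
   = 66.81 km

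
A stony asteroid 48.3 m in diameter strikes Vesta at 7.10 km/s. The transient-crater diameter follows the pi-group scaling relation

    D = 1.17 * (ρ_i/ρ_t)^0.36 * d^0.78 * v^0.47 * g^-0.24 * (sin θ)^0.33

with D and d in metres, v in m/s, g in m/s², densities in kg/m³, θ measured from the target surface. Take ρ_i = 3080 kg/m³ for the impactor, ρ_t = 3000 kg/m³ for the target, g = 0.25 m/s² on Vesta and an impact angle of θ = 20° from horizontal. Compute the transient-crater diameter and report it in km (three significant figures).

D ≈ 1.54 km

In SI units: v = 7100 m/s.
(ρ_i/ρ_t)^0.36 = (3080/3000)^0.36 = 1.010
d^0.78 = 48.3^0.78 = 20.58
v^0.47 = 7100^0.47 = 64.58
g^-0.24 = 0.25^-0.24 = 1.395
(sin 20°)^0.33 = 0.3420^0.33 = 0.7018
D = 1.17 × 1.010 × 20.58 × 64.58 × 1.395 × 0.7018 = 1538 m
   = 1.538 km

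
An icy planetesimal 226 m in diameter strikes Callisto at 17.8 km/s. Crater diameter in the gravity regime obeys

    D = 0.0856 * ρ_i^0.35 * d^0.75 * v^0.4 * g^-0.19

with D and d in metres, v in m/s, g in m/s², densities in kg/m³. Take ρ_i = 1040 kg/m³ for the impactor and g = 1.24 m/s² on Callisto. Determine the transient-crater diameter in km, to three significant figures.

D ≈ 2.73 km

In SI units: v = 17800 m/s.
ρ_i^0.35 = 1040^0.35 = 11.38
d^0.75 = 226^0.75 = 58.29
v^0.4 = 17800^0.4 = 50.14
g^-0.19 = 1.24^-0.19 = 0.9600
D = 0.0856 × 11.38 × 58.29 × 50.14 × 0.9600 = 2733 m
   = 2.733 km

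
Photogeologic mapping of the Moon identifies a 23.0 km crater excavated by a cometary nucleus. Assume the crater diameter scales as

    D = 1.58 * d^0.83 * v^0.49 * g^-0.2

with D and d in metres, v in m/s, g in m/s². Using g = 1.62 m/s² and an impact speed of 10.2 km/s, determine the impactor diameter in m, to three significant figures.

d ≈ 501 m

Rearranging for d: d = [D / (1.58 · 10200^0.49 · 1.62^-0.2)]^(1/0.83).
D = 23000 m.
10200^0.49 = 92.09
1.62^-0.2 = 0.9080
Denominator = 1.58 × 92.09 × 0.9080 = 132.1
D / 132.1 = 23000 / 132.1 = 174.1
d = 174.1^(1/0.83) = 174.1^1.2048 = 500.9 m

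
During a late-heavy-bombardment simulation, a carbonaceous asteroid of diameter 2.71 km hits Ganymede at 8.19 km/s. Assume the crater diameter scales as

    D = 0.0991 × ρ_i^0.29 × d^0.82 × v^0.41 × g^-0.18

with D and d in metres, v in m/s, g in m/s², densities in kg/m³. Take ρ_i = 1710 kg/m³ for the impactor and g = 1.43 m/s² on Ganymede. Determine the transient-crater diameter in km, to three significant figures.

In SI units: d = 2710 m, v = 8190 m/s.
ρ_i^0.29 = 1710^0.29 = 8.661
d^0.82 = 2710^0.82 = 653.2
v^0.41 = 8190^0.41 = 40.22
g^-0.18 = 1.43^-0.18 = 0.9376
D = 0.0991 × 8.661 × 653.2 × 40.22 × 0.9376 = 21142 m
   = 21.14 km

D ≈ 21.1 km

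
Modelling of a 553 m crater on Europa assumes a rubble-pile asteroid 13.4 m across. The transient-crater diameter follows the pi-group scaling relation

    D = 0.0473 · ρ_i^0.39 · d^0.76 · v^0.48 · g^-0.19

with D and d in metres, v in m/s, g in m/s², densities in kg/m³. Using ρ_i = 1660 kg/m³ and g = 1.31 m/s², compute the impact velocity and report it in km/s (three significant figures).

v ≈ 13.2 km/s

Rearranging for v: v = [D / (0.0473 · 1660^0.39 · 13.4^0.76 · 1.31^-0.19)]^(1/0.48).
1660^0.39 = 18.02
13.4^0.76 = 7.188
1.31^-0.19 = 0.9500
Denominator = 0.0473 × 18.02 × 7.188 × 0.9500 = 5.820
D / 5.820 = 553 / 5.820 = 95.02
v = 95.02^(1/0.48) = 95.02^2.0833 = 13194 m/s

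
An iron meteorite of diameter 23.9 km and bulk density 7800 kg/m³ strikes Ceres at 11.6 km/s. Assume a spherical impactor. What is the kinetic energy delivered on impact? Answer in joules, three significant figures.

d = 23900 m; v = 11600 m/s.
Mass m = (π/6) ρ d³ = (π/6) × 7800 × (23900)³ = 5.576 × 10^16 kg
E = ½ m v² = 0.5 × 5.576 × 10^16 × (11600)² = 3.752 × 10^24 J

E ≈ 3.75 × 10^24 J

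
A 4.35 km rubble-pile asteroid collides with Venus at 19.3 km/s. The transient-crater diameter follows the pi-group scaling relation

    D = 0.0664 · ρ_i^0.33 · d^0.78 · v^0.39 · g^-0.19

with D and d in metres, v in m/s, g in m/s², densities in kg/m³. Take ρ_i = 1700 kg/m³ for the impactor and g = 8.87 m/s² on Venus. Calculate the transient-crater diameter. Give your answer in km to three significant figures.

In SI units: d = 4350 m, v = 19300 m/s.
ρ_i^0.33 = 1700^0.33 = 11.64
d^0.78 = 4350^0.78 = 688.7
v^0.39 = 19300^0.39 = 46.92
g^-0.19 = 8.87^-0.19 = 0.6605
D = 0.0664 × 11.64 × 688.7 × 46.92 × 0.6605 = 16496 m
   = 16.50 km

D ≈ 16.5 km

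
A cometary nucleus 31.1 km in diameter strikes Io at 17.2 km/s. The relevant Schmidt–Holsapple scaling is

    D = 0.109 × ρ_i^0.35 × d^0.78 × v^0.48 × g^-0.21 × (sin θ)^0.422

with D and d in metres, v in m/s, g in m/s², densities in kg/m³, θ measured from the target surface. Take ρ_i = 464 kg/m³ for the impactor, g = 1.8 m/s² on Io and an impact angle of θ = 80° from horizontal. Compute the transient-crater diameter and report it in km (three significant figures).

In SI units: d = 31100 m, v = 17200 m/s.
ρ_i^0.35 = 464^0.35 = 8.576
d^0.78 = 31100^0.78 = 3194
v^0.48 = 17200^0.48 = 107.9
g^-0.21 = 1.8^-0.21 = 0.8839
(sin 80°)^0.422 = 0.9848^0.422 = 0.9936
D = 0.109 × 8.576 × 3194 × 107.9 × 0.8839 × 0.9936 = 2.829 × 10^5 m
   = 282.9 km

D ≈ 283 km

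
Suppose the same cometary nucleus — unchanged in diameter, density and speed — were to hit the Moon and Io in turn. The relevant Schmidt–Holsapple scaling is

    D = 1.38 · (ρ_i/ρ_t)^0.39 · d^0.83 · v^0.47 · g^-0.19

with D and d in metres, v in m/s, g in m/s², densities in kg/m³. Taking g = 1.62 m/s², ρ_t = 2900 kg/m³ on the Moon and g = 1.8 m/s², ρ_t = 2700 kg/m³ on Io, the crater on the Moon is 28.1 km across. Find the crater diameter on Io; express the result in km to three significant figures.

The impactor-only factors (d, v, ρ_i) cancel in the ratio, leaving D_Io/D_Moon = (g_Io/g_Moon)^-0.19 · (ρ_t,Moon/ρ_t,Io)^0.39.
(1.8/1.62)^-0.19 = 1.111^-0.19 = 0.9802
(2900/2700)^0.39 = 1.074^0.39 = 1.028
Ratio = 0.9802 × 1.028 = 1.008
D_Io = 1.008 × 28.1 km = 28.3 km

D ≈ 28.3 km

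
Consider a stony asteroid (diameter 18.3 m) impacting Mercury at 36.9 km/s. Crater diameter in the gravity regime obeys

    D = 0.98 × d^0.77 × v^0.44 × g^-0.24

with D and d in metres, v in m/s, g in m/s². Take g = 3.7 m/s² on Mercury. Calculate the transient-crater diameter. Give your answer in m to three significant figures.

D ≈ 686 m

In SI units: v = 36900 m/s.
d^0.77 = 18.3^0.77 = 9.378
v^0.44 = 36900^0.44 = 102.2
g^-0.24 = 3.7^-0.24 = 0.7305
D = 0.98 × 9.378 × 102.2 × 0.7305 = 686.1 m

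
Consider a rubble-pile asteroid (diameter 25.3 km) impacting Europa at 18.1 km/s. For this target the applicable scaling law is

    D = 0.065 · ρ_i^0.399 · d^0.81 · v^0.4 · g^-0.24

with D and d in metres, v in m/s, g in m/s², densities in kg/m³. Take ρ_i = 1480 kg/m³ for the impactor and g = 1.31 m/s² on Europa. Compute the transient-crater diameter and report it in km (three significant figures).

In SI units: d = 25300 m, v = 18100 m/s.
ρ_i^0.399 = 1480^0.399 = 18.40
d^0.81 = 25300^0.81 = 3686
v^0.4 = 18100^0.4 = 50.47
g^-0.24 = 1.31^-0.24 = 0.9372
D = 0.065 × 18.40 × 3686 × 50.47 × 0.9372 = 2.085 × 10^5 m
   = 208.5 km

D ≈ 209 km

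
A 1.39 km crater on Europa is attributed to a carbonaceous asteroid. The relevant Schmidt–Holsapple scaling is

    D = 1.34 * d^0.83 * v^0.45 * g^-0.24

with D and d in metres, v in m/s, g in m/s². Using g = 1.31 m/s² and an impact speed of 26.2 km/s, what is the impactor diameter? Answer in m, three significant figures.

d ≈ 18.7 m

Rearranging for d: d = [D / (1.34 · 26200^0.45 · 1.31^-0.24)]^(1/0.83).
D = 1390 m.
26200^0.45 = 97.33
1.31^-0.24 = 0.9372
Denominator = 1.34 × 97.33 × 0.9372 = 122.2
D / 122.2 = 1390 / 122.2 = 11.37
d = 11.37^(1/0.83) = 11.37^1.2048 = 18.71 m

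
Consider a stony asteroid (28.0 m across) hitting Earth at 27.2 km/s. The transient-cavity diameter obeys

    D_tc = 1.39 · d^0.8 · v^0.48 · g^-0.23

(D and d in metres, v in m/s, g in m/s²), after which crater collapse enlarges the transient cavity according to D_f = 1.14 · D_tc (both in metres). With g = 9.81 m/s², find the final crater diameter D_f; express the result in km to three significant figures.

v = 27200 m/s.
d^0.8 = 28^0.8 = 14.38
v^0.48 = 27200^0.48 = 134.5
g^-0.23 = 9.81^-0.23 = 0.5914
D_tc = 1.39 × 14.38 × 134.5 × 0.5914 = 1590 m
D_f = 1.14 × 1590 = 1813 m
     = 1.813 km

D_f ≈ 1.81 km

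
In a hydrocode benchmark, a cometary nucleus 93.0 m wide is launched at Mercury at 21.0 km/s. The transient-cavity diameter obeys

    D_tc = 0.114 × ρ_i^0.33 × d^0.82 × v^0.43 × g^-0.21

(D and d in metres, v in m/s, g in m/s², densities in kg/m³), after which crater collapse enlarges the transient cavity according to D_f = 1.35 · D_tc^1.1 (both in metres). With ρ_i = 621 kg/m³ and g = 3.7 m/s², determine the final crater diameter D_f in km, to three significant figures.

v = 21000 m/s.
ρ_i^0.33 = 621^0.33 = 8.351
d^0.82 = 93^0.82 = 41.13
v^0.43 = 21000^0.43 = 72.20
g^-0.21 = 3.7^-0.21 = 0.7598
D_tc = 0.114 × 8.351 × 41.13 × 72.20 × 0.7598 = 2148 m
D_f = 1.35 × (2148)^1.1 = 6246 m
     = 6.246 km

D_f ≈ 6.25 km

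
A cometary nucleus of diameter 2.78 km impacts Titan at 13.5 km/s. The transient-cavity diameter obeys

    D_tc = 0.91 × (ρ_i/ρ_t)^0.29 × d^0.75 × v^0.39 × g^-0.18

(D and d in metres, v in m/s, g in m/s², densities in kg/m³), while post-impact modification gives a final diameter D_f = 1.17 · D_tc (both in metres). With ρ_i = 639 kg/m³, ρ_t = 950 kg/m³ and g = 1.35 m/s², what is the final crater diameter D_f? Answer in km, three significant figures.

In SI: d = 2780 m, v = 13500 m/s.
(ρ_i/ρ_t)^0.29 = (639/950)^0.29 = 0.8914
d^0.75 = 2780^0.75 = 382.9
v^0.39 = 13500^0.39 = 40.82
g^-0.18 = 1.35^-0.18 = 0.9474
D_tc = 0.91 × 0.8914 × 382.9 × 40.82 × 0.9474 = 12010 m
D_f = 1.17 × 12010 = 14052 m
     = 14.05 km

D_f ≈ 14.1 km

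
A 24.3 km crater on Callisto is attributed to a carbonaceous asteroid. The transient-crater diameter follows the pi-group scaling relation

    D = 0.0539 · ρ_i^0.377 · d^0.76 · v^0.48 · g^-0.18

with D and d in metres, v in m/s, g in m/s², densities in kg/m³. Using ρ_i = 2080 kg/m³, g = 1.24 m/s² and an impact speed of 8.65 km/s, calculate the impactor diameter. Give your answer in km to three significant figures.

d ≈ 2.13 km

Rearranging for d: d = [D / (0.0539 · 2080^0.377 · 8650^0.48 · 1.24^-0.18)]^(1/0.76).
D = 24300 m.
2080^0.377 = 17.82
8650^0.48 = 77.58
1.24^-0.18 = 0.9620
Denominator = 0.0539 × 17.82 × 77.58 × 0.9620 = 71.68
D / 71.68 = 24300 / 71.68 = 339.0
d = 339.0^(1/0.76) = 339.0^1.3158 = 2134 m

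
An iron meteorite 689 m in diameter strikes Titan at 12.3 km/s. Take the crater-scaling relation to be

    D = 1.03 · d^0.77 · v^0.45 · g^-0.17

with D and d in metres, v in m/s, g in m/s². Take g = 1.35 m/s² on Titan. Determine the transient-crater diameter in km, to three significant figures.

D ≈ 10.4 km

In SI units: v = 12300 m/s.
d^0.77 = 689^0.77 = 153.3
v^0.45 = 12300^0.45 = 69.26
g^-0.17 = 1.35^-0.17 = 0.9503
D = 1.03 × 153.3 × 69.26 × 0.9503 = 10393 m
   = 10.39 km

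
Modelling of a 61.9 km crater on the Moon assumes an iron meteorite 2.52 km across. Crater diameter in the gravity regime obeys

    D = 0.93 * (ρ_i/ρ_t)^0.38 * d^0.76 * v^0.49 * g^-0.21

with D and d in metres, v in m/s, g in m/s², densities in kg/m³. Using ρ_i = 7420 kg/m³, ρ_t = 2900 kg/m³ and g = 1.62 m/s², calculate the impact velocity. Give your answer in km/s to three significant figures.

v ≈ 21.9 km/s

Rearranging for v: v = [D / (0.93 · (7420/2900)^0.38 · 2520^0.76 · 1.62^-0.21)]^(1/0.49).
D = 61900 m.
(7420/2900)^0.38 = 1.429
2520^0.76 = 384.6
1.62^-0.21 = 0.9037
Denominator = 0.93 × 1.429 × 384.6 × 0.9037 = 461.9
D / 461.9 = 61900 / 461.9 = 134.0
v = 134.0^(1/0.49) = 134.0^2.0408 = 21928 m/s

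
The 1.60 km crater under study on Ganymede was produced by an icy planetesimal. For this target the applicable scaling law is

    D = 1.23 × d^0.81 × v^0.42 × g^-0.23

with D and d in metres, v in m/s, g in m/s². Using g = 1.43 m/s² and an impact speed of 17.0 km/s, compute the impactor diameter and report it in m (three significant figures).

d ≈ 49.6 m

Rearranging for d: d = [D / (1.23 · 17000^0.42 · 1.43^-0.23)]^(1/0.81).
D = 1600 m.
17000^0.42 = 59.81
1.43^-0.23 = 0.9210
Denominator = 1.23 × 59.81 × 0.9210 = 67.75
D / 67.75 = 1600 / 67.75 = 23.62
d = 23.62^(1/0.81) = 23.62^1.2346 = 49.60 m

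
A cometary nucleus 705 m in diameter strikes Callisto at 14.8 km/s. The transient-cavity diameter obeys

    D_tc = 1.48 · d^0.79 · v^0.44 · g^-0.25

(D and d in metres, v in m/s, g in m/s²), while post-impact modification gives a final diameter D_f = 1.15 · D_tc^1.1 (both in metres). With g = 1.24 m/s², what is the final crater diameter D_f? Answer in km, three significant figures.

D_f ≈ 52.0 km

v = 14800 m/s.
d^0.79 = 705^0.79 = 177.9
v^0.44 = 14800^0.44 = 68.38
g^-0.25 = 1.24^-0.25 = 0.9476
D_tc = 1.48 × 177.9 × 68.38 × 0.9476 = 17060 m
D_f = 1.15 × (17060)^1.1 = 51985 m
     = 51.98 km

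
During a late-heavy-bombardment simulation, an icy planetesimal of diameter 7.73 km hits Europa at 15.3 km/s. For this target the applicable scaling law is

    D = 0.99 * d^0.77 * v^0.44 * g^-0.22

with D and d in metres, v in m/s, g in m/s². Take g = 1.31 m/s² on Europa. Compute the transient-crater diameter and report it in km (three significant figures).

D ≈ 63.8 km

In SI units: d = 7730 m, v = 15300 m/s.
d^0.77 = 7730^0.77 = 986.0
v^0.44 = 15300^0.44 = 69.38
g^-0.22 = 1.31^-0.22 = 0.9423
D = 0.99 × 986.0 × 69.38 × 0.9423 = 63817 m
   = 63.82 km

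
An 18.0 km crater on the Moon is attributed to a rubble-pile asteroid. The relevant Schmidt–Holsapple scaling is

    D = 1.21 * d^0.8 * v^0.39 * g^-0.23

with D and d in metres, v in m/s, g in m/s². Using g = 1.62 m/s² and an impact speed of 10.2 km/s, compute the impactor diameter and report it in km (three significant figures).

d ≈ 2.10 km

Rearranging for d: d = [D / (1.21 · 10200^0.39 · 1.62^-0.23)]^(1/0.8).
D = 18000 m.
10200^0.39 = 36.59
1.62^-0.23 = 0.8950
Denominator = 1.21 × 36.59 × 0.8950 = 39.63
D / 39.63 = 18000 / 39.63 = 454.2
d = 454.2^(1/0.8) = 454.2^1.25 = 2097 m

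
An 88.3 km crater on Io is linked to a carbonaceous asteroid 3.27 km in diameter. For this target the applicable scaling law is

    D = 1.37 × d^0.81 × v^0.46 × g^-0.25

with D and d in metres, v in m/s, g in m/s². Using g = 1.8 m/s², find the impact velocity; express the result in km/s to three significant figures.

Rearranging for v: v = [D / (1.37 · 3270^0.81 · 1.8^-0.25)]^(1/0.46).
D = 88300 m.
3270^0.81 = 702.7
1.8^-0.25 = 0.8633
Denominator = 1.37 × 702.7 × 0.8633 = 831.1
D / 831.1 = 88300 / 831.1 = 106.2
v = 106.2^(1/0.46) = 106.2^2.1739 = 25386 m/s

v ≈ 25.4 km/s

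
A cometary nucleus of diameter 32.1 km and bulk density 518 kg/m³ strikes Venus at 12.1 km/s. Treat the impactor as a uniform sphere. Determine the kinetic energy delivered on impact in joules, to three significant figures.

d = 32100 m; v = 12100 m/s.
Mass m = (π/6) ρ d³ = (π/6) × 518 × (32100)³ = 8.971 × 10^15 kg
E = ½ m v² = 0.5 × 8.971 × 10^15 × (12100)² = 6.567 × 10^23 J

E ≈ 6.57 × 10^23 J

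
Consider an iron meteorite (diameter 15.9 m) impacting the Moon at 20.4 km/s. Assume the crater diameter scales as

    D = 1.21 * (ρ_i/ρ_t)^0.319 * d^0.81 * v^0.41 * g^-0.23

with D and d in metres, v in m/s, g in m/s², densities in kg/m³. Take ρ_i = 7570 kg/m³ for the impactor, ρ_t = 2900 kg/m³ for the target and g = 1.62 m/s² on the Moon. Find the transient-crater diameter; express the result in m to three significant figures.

D ≈ 808 m

In SI units: v = 20400 m/s.
(ρ_i/ρ_t)^0.319 = (7570/2900)^0.319 = 1.358
d^0.81 = 15.9^0.81 = 9.400
v^0.41 = 20400^0.41 = 58.47
g^-0.23 = 1.62^-0.23 = 0.8950
D = 1.21 × 1.358 × 9.400 × 58.47 × 0.8950 = 808.3 m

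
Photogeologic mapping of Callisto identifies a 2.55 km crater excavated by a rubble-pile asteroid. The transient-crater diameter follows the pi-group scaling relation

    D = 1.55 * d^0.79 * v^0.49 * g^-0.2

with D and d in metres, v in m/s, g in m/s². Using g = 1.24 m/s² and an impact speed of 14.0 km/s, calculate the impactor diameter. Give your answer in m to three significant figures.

Rearranging for d: d = [D / (1.55 · 14000^0.49 · 1.24^-0.2)]^(1/0.79).
D = 2550 m.
14000^0.49 = 107.5
1.24^-0.2 = 0.9579
Denominator = 1.55 × 107.5 × 0.9579 = 159.6
D / 159.6 = 2550 / 159.6 = 15.98
d = 15.98^(1/0.79) = 15.98^1.2658 = 33.38 m

d ≈ 33.4 m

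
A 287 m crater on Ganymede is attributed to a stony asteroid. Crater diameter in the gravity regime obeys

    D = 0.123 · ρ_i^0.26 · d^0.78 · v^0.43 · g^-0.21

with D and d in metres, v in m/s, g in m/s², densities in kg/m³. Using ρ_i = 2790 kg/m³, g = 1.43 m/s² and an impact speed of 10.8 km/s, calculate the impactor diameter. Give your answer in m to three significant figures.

d ≈ 9.72 m

Rearranging for d: d = [D / (0.123 · 2790^0.26 · 10800^0.43 · 1.43^-0.21)]^(1/0.78).
2790^0.26 = 7.868
10800^0.43 = 54.25
1.43^-0.21 = 0.9276
Denominator = 0.123 × 7.868 × 54.25 × 0.9276 = 48.70
D / 48.70 = 287 / 48.70 = 5.893
d = 5.893^(1/0.78) = 5.893^1.2821 = 9.720 m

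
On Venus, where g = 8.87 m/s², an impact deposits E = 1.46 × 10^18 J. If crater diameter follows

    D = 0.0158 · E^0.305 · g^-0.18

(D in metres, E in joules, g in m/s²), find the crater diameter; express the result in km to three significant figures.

D ≈ 3.70 km

E^0.305 = (1.46 × 10^18)^0.305 = 3.468 × 10^5
g^-0.18 = 8.87^-0.18 = 0.6751
D = 0.0158 × 3.468 × 10^5 × 0.6751 = 3699 m
   = 3.699 km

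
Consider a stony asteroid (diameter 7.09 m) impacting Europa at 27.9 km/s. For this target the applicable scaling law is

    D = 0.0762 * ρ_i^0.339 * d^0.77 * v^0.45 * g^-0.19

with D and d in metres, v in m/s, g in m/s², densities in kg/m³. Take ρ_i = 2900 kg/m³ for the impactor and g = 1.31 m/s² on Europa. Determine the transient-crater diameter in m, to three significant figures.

In SI units: v = 27900 m/s.
ρ_i^0.339 = 2900^0.339 = 14.92
d^0.77 = 7.09^0.77 = 4.519
v^0.45 = 27900^0.45 = 100.1
g^-0.19 = 1.31^-0.19 = 0.9500
D = 0.0762 × 14.92 × 4.519 × 100.1 × 0.9500 = 488.6 m

D ≈ 489 m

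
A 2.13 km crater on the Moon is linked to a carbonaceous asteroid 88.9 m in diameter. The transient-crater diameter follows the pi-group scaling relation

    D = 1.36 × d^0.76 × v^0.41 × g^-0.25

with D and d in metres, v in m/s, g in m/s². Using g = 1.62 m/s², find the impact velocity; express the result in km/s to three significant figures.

Rearranging for v: v = [D / (1.36 · 88.9^0.76 · 1.62^-0.25)]^(1/0.41).
D = 2130 m.
88.9^0.76 = 30.28
1.62^-0.25 = 0.8864
Denominator = 1.36 × 30.28 × 0.8864 = 36.50
D / 36.50 = 2130 / 36.50 = 58.36
v = 58.36^(1/0.41) = 58.36^2.439 = 20303 m/s

v ≈ 20.3 km/s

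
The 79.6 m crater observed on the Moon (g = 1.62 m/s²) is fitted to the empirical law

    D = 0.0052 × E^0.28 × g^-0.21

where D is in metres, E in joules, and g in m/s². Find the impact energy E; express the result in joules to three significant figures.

E ≈ 1.27 × 10^15 J

Rearranging: E = [D / (0.0052 · g^-0.21)]^(1/0.28).
g^-0.21 = 1.62^-0.21 = 0.9037
D / (0.0052 × 0.9037) = 79.6 / (4.699 × 10^-3) = 1.694 × 10^4
E = (1.694 × 10^4)^3.5714 = 1.268 × 10^15 J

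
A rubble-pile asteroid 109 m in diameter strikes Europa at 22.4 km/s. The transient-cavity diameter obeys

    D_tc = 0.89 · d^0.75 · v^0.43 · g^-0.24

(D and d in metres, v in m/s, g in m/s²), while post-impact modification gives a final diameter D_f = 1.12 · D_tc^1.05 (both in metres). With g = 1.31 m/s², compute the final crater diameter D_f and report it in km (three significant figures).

D_f ≈ 3.43 km

v = 22400 m/s.
d^0.75 = 109^0.75 = 33.73
v^0.43 = 22400^0.43 = 74.23
g^-0.24 = 1.31^-0.24 = 0.9372
D_tc = 0.89 × 33.73 × 74.23 × 0.9372 = 2088 m
D_f = 1.12 × (2088)^1.05 = 3427 m
     = 3.427 km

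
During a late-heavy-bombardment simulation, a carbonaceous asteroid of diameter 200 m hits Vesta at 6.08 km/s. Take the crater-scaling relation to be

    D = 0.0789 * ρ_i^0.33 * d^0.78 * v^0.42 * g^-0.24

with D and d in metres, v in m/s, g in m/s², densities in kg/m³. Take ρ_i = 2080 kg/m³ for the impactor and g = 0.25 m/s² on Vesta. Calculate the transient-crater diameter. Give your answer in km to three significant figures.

In SI units: v = 6080 m/s.
ρ_i^0.33 = 2080^0.33 = 12.44
d^0.78 = 200^0.78 = 62.35
v^0.42 = 6080^0.42 = 38.84
g^-0.24 = 0.25^-0.24 = 1.395
D = 0.0789 × 12.44 × 62.35 × 38.84 × 1.395 = 3316 m
   = 3.316 km

D ≈ 3.32 km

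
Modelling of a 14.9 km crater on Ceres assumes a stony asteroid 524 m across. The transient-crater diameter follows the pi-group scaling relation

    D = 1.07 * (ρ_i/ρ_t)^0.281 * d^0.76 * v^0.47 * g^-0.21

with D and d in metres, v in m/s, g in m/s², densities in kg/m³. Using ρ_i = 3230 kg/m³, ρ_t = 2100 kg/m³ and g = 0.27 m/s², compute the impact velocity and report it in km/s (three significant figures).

Rearranging for v: v = [D / (1.07 · (3230/2100)^0.281 · 524^0.76 · 0.27^-0.21)]^(1/0.47).
D = 14900 m.
(3230/2100)^0.281 = 1.129
524^0.76 = 116.6
0.27^-0.21 = 1.316
Denominator = 1.07 × 1.129 × 116.6 × 1.316 = 185.4
D / 185.4 = 14900 / 185.4 = 80.37
v = 80.37^(1/0.47) = 80.37^2.1277 = 11310 m/s

v ≈ 11.3 km/s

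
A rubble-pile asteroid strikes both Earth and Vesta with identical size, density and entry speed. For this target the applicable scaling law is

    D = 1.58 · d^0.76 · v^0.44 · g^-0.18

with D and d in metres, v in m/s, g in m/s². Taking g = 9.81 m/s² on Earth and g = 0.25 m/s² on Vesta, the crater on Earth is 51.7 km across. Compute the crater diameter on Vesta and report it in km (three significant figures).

D ≈ 100 km

All impactor-dependent factors cancel in the ratio, leaving D_Vesta/D_Earth = (g_Vesta/g_Earth)^-0.18.
(0.25/9.81)^-0.18 = 0.02548^-0.18 = 1.936
D_Vesta = 1.936 × 51.7 km = 100 km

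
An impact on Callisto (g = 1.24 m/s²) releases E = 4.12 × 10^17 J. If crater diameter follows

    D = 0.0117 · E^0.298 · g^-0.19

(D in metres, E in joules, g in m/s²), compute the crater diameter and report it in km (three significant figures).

E^0.298 = (4.12 × 10^17)^0.298 = 1.775 × 10^5
g^-0.19 = 1.24^-0.19 = 0.9600
D = 0.0117 × 1.775 × 10^5 × 0.9600 = 1994 m
   = 1.994 km

D ≈ 1.99 km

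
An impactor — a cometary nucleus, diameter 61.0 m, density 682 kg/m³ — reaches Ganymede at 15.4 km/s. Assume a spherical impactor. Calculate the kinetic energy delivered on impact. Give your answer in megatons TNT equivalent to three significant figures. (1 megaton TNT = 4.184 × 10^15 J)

v = 15400 m/s.
Mass m = (π/6) ρ d³ = (π/6) × 682 × (61)³ = 8.105 × 10^7 kg
E = ½ m v² = 0.5 × 8.105 × 10^7 × (15400)² = 9.611 × 10^15 J
   = 9.611 × 10^15 / 4.184×10^15 = 2.297 Mt

E ≈ 2.30 Mt TNT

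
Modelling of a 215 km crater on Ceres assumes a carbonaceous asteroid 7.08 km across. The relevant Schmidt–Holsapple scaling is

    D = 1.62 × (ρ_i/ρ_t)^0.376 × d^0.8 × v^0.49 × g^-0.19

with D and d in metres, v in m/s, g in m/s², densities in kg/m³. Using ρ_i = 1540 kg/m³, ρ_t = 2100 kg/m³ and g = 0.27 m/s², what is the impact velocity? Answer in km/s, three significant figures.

v ≈ 11.3 km/s

Rearranging for v: v = [D / (1.62 · (1540/2100)^0.376 · 7080^0.8 · 0.27^-0.19)]^(1/0.49).
D = 215000 m.
(1540/2100)^0.376 = 0.8899
7080^0.8 = 1202
0.27^-0.19 = 1.282
Denominator = 1.62 × 0.8899 × 1202 × 1.282 = 2222
D / 2222 = 215000 / 2222 = 96.76
v = 96.76^(1/0.49) = 96.76^2.0408 = 11283 m/s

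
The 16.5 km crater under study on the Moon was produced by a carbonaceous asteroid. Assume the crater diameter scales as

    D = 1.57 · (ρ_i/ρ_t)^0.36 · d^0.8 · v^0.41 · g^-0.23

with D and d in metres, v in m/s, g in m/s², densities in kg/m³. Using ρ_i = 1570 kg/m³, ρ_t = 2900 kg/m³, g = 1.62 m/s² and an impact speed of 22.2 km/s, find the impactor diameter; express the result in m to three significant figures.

d ≈ 954 m

Rearranging for d: d = [D / (1.57 · (1570/2900)^0.36 · 22200^0.41 · 1.62^-0.23)]^(1/0.8).
D = 16500 m.
(1570/2900)^0.36 = 0.8018
22200^0.41 = 60.53
1.62^-0.23 = 0.8950
Denominator = 1.57 × 0.8018 × 60.53 × 0.8950 = 68.20
D / 68.20 = 16500 / 68.20 = 241.9
d = 241.9^(1/0.8) = 241.9^1.25 = 954.0 m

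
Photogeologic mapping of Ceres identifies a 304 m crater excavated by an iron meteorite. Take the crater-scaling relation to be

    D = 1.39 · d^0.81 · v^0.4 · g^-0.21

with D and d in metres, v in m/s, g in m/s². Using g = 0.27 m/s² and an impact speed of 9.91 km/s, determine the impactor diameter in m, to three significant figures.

d ≈ 5.86 m

Rearranging for d: d = [D / (1.39 · 9910^0.4 · 0.27^-0.21)]^(1/0.81).
9910^0.4 = 39.67
0.27^-0.21 = 1.316
Denominator = 1.39 × 39.67 × 1.316 = 72.57
D / 72.57 = 304 / 72.57 = 4.189
d = 4.189^(1/0.81) = 4.189^1.2346 = 5.862 m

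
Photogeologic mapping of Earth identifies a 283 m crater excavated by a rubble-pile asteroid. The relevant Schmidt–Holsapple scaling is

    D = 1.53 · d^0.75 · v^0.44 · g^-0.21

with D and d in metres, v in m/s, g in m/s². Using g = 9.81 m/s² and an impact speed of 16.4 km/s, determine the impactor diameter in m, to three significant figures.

Rearranging for d: d = [D / (1.53 · 16400^0.44 · 9.81^-0.21)]^(1/0.75).
16400^0.44 = 71.54
9.81^-0.21 = 0.6191
Denominator = 1.53 × 71.54 × 0.6191 = 67.76
D / 67.76 = 283 / 67.76 = 4.177
d = 4.177^(1/0.75) = 4.177^1.3333 = 6.727 m

d ≈ 6.73 m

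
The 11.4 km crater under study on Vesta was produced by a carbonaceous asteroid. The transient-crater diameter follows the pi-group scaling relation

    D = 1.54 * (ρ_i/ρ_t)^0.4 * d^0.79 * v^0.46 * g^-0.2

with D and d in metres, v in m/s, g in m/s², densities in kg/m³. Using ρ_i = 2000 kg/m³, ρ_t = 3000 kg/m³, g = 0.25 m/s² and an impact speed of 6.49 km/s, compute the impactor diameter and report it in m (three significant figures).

d ≈ 412 m

Rearranging for d: d = [D / (1.54 · (2000/3000)^0.4 · 6490^0.46 · 0.25^-0.2)]^(1/0.79).
D = 11400 m.
(2000/3000)^0.4 = 0.8503
6490^0.46 = 56.71
0.25^-0.2 = 1.320
Denominator = 1.54 × 0.8503 × 56.71 × 1.320 = 98.02
D / 98.02 = 11400 / 98.02 = 116.3
d = 116.3^(1/0.79) = 116.3^1.2658 = 411.7 m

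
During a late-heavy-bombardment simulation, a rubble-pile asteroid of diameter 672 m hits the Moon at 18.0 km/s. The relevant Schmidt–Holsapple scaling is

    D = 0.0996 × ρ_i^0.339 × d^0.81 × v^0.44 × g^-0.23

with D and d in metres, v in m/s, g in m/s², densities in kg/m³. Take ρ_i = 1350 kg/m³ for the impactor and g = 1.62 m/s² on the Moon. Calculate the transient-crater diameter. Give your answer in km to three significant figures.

In SI units: v = 18000 m/s.
ρ_i^0.339 = 1350^0.339 = 11.51
d^0.81 = 672^0.81 = 195.1
v^0.44 = 18000^0.44 = 74.53
g^-0.23 = 1.62^-0.23 = 0.8950
D = 0.0996 × 11.51 × 195.1 × 74.53 × 0.8950 = 14919 m
   = 14.92 km

D ≈ 14.9 km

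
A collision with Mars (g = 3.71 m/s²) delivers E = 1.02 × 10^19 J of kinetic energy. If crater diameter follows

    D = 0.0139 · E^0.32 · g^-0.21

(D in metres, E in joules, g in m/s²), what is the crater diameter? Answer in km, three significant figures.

D ≈ 12.8 km

E^0.32 = (1.02 × 10^19)^0.32 = 1.210 × 10^6
g^-0.21 = 3.71^-0.21 = 0.7593
D = 0.0139 × 1.210 × 10^6 × 0.7593 = 12771 m
   = 12.77 km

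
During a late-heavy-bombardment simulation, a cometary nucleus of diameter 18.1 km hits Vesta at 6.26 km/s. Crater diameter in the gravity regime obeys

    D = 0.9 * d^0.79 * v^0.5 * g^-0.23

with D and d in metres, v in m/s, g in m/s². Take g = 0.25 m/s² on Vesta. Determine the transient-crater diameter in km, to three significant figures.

In SI units: d = 18100 m, v = 6260 m/s.
d^0.79 = 18100^0.79 = 2310
v^0.5 = 6260^0.5 = 79.12
g^-0.23 = 0.25^-0.23 = 1.376
D = 0.9 × 2310 × 79.12 × 1.376 = 2.263 × 10^5 m
   = 226.3 km

D ≈ 226 km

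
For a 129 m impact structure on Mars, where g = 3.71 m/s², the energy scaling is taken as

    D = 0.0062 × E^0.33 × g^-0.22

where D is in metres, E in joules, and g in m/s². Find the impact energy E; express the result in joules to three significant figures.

Rearranging: E = [D / (0.0062 · g^-0.22)]^(1/0.33).
g^-0.22 = 3.71^-0.22 = 0.7494
D / (0.0062 × 0.7494) = 129 / (4.646 × 10^-3) = 2.777 × 10^4
E = (2.777 × 10^4)^3.0303 = 2.920 × 10^13 J

E ≈ 2.92 × 10^13 J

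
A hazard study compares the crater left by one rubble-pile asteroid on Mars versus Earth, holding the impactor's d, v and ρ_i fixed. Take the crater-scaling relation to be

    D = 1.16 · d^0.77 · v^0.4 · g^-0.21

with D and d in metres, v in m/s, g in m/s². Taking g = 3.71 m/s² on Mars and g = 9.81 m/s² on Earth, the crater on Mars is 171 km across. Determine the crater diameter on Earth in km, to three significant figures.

All impactor-dependent factors cancel in the ratio, leaving D_Earth/D_Mars = (g_Earth/g_Mars)^-0.21.
(9.81/3.71)^-0.21 = 2.644^-0.21 = 0.8153
D_Earth = 0.8153 × 171 km = 139 km

D ≈ 139 km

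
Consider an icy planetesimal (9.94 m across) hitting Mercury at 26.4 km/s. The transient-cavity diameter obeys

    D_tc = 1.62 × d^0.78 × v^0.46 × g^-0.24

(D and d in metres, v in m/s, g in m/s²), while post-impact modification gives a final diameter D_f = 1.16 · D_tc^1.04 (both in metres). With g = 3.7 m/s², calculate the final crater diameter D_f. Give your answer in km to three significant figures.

v = 26400 m/s.
d^0.78 = 9.94^0.78 = 5.997
v^0.46 = 26400^0.46 = 108.1
g^-0.24 = 3.7^-0.24 = 0.7305
D_tc = 1.62 × 5.997 × 108.1 × 0.7305 = 767.2 m
D_f = 1.16 × (767.2)^1.04 = 1161 m
     = 1.161 km

D_f ≈ 1.16 km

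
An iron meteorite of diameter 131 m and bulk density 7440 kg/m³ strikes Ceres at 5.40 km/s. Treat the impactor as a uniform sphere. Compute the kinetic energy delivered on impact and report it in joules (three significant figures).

v = 5400 m/s.
Mass m = (π/6) ρ d³ = (π/6) × 7440 × (131)³ = 8.758 × 10^9 kg
E = ½ m v² = 0.5 × 8.758 × 10^9 × (5400)² = 1.277 × 10^17 J

E ≈ 1.28 × 10^17 J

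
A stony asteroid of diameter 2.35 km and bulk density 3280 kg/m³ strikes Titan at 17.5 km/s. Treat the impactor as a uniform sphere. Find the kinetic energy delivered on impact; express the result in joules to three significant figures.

E ≈ 3.41 × 10^21 J

d = 2350 m; v = 17500 m/s.
Mass m = (π/6) ρ d³ = (π/6) × 3280 × (2350)³ = 2.229 × 10^13 kg
E = ½ m v² = 0.5 × 2.229 × 10^13 × (17500)² = 3.413 × 10^21 J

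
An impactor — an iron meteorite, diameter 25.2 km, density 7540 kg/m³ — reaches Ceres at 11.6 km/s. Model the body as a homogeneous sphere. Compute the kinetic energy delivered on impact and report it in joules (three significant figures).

E ≈ 4.25 × 10^24 J

d = 25200 m; v = 11600 m/s.
Mass m = (π/6) ρ d³ = (π/6) × 7540 × (25200)³ = 6.318 × 10^16 kg
E = ½ m v² = 0.5 × 6.318 × 10^16 × (11600)² = 4.251 × 10^24 J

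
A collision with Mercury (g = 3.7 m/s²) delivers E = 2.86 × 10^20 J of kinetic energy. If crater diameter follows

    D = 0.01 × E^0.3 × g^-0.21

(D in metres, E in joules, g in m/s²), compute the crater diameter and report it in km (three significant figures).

E^0.3 = (2.86 × 10^20)^0.3 = 1.371 × 10^6
g^-0.21 = 3.7^-0.21 = 0.7598
D = 0.01 × 1.371 × 10^6 × 0.7598 = 10417 m
   = 10.42 km

D ≈ 10.4 km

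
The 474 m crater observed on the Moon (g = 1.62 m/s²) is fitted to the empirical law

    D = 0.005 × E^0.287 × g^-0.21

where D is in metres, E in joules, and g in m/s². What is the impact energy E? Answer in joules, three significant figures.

E ≈ 3.12 × 10^17 J

Rearranging: E = [D / (0.005 · g^-0.21)]^(1/0.287).
g^-0.21 = 1.62^-0.21 = 0.9037
D / (0.005 × 0.9037) = 474 / (4.518 × 10^-3) = 1.049 × 10^5
E = (1.049 × 10^5)^3.4843 = 3.118 × 10^17 J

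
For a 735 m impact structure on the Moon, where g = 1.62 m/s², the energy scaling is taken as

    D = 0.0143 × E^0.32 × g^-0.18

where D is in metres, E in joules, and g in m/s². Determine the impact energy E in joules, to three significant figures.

Rearranging: E = [D / (0.0143 · g^-0.18)]^(1/0.32).
g^-0.18 = 1.62^-0.18 = 0.9168
D / (0.0143 × 0.9168) = 735 / (0.01311) = 5.606 × 10^4
E = (5.606 × 10^4)^3.125 = 6.911 × 10^14 J

E ≈ 6.91 × 10^14 J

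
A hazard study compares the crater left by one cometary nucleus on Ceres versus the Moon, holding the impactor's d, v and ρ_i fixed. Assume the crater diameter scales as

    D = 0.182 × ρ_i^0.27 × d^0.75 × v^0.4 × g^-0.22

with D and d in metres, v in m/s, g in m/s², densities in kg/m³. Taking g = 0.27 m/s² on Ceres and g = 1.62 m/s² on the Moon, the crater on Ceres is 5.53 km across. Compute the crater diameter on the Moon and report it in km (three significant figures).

D ≈ 3.73 km

All impactor-dependent factors cancel in the ratio, leaving D_Moon/D_Ceres = (g_Moon/g_Ceres)^-0.22.
(1.62/0.27)^-0.22 = 6.000^-0.22 = 0.6742
D_Moon = 0.6742 × 5.53 km = 3.73 km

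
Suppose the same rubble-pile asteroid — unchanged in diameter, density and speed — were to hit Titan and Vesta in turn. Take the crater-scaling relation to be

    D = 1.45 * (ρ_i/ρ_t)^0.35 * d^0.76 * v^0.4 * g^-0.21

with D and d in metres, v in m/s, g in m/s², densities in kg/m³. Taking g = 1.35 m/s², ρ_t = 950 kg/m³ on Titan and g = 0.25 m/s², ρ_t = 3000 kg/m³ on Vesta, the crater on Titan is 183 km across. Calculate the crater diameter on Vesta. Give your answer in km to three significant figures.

D ≈ 174 km

The impactor-only factors (d, v, ρ_i) cancel in the ratio, leaving D_Vesta/D_Titan = (g_Vesta/g_Titan)^-0.21 · (ρ_t,Titan/ρ_t,Vesta)^0.35.
(0.25/1.35)^-0.21 = 0.1852^-0.21 = 1.425
(950/3000)^0.35 = 0.3167^0.35 = 0.6687
Ratio = 1.425 × 0.6687 = 0.9529
D_Vesta = 0.9529 × 183 km = 174 km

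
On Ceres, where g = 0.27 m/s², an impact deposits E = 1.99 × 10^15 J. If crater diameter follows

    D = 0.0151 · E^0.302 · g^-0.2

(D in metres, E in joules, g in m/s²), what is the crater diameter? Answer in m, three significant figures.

D ≈ 818 m

E^0.302 = (1.99 × 10^15)^0.302 = 4.171 × 10^4
g^-0.2 = 0.27^-0.2 = 1.299
D = 0.0151 × 4.171 × 10^4 × 1.299 = 818.1 m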